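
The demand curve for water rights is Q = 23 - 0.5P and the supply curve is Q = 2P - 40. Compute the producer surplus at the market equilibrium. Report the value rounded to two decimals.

Rewriting demand in inverse form: P = 46 - 2Q.
Rewriting supply in inverse form: P = 20 + 0.5Q.
Equilibrium: 46 - 2Q = 20 + 0.5Q, so Q* = 10.4 and P* = 25.2.
Producer surplus is the triangle above supply below P*: (1/2)(10.4)(25.2 - 20) = (1/2)(10.4)(5.2) = 27.04.

27.04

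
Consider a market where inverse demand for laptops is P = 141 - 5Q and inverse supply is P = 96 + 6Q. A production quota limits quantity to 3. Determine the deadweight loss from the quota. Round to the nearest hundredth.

6.55

Without the quota, 141 - 5Q = 96 + 6Q gives Q* = 4.0909.
At Q = 3 the demand price is 141 - 5(3) = 126 and the supply price is 96 + 6(3) = 114.
DWL = (1/2)(gap between curves at 3) x (Q* - 3) = (1/2)(12)(1.0909) = 6.5455.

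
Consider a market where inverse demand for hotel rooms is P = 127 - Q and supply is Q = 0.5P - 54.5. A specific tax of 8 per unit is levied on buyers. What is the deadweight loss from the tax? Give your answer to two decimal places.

Rewriting supply in inverse form: P = 109 + 2Q.
Pre-tax equilibrium: 127 - Q = 109 + 2Q gives Q* = 6, P* = 121.
A tax on buyers shifts demand down by 8: (127 - 8) - Q = 109 + 2Q, so Q_t = 3.3333. Buyers pay P_b = 123.6667; sellers receive P_s = P_b - 8 = 115.6667.
The welfare triangle lost has base Q* - Q_t = 2.6667 and height t = 8, so DWL = (1/2)(2.6667)(8) = 10.6667.

10.67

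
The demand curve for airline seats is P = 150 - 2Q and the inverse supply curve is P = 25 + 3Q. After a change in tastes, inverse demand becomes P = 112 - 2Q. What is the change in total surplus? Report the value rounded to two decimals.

Initial equilibrium: Q_0 = 25, P_0 = 100; CS_0 = (1/2)(25)(50) = 625, PS_0 = (1/2)(25)(75) = 937.5.
New equilibrium: 112 - 2Q = 25 + 3Q gives Q_1 = 17.4, P_1 = 77.2; CS_1 = 302.76, PS_1 = 454.14.
Change in total surplus = (302.76 + 454.14) - (625 + 937.5) = -805.6.

-805.60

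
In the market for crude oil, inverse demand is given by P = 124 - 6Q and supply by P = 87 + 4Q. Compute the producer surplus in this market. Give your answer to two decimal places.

Setting demand equal to supply, 37 = 10Q, so Q* = 3.7 and P* = 101.8.
Producer surplus is the triangle above supply below P*: (1/2)(3.7)(101.8 - 87) = (1/2)(3.7)(14.8) = 27.38.

27.38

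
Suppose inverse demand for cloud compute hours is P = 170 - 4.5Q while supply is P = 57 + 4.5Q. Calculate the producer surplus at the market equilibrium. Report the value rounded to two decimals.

Equilibrium: 170 - 4.5Q = 57 + 4.5Q, so Q* = 12.5556 and P* = 113.5.
PS is the area between P* and the supply curve from 0 to Q*: (1/2)(12.5556)(56.5) = 354.6944.

354.69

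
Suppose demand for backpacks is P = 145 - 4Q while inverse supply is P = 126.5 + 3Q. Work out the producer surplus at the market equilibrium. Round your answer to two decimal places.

Equilibrium: 145 - 4Q = 126.5 + 3Q, so Q* = 2.6429 and P* = 134.4286.
PS is the area between P* and the supply curve from 0 to Q*: (1/2)(2.6429)(7.9286) = 10.477.

10.48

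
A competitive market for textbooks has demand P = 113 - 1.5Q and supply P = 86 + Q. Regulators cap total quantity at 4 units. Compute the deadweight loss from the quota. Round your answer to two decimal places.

Unrestricted equilibrium: Q* = (113 - 86)/(1.5 + 1) = 10.8.
At Q = 4 the demand price is 113 - 1.5(4) = 107 and the supply price is 86 + (4) = 90.
DWL = (1/2)(gap between curves at 4) x (Q* - 4) = (1/2)(17)(6.8) = 57.8.

57.80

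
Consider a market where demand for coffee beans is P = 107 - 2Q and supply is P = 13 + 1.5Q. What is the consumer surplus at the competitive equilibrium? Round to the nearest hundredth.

Set 107 - 2Q = 13 + 1.5Q, which gives 94 = 3.5Q, so Q* = 26.8571 and P* = 107 - 2(26.8571) = 53.2857.
Consumer surplus is the triangle under demand above P*: (1/2)(26.8571)(107 - 53.2857) = (1/2)(26.8571)(53.7143) = 721.3061.

721.31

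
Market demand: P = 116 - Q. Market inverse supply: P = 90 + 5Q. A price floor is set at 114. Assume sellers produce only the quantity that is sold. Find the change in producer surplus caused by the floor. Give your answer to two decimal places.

-8.94

Without the control, 116 - Q = 90 + 5Q so Q* = 4.3333 and P* = 111.6667.
At P = 114, buyers demand (116 - 114)/1 = 2 while sellers would supply more, so the quantity traded is 2 at price 114.
PS goes from (1/2)(4.3333)(21.6667) = 46.9444 to 38 (computed as (114 - 90)(2) - (1/2)(5)(2)^2), a change of -8.9444.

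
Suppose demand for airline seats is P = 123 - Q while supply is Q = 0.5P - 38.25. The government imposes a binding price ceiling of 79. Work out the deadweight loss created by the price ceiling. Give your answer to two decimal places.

304.59

Rewriting supply in inverse form: P = 76.5 + 2Q.
Free-market equilibrium: 123 - Q = 76.5 + 2Q gives Q* = 15.5, P* = 107.5.
At P = 79, sellers supply (79 - 76.5)/2 = 1.25 while buyers want more, so the quantity traded is 1.25 at price 79.
The lost-trades triangle has base Q* - 1.25 = 14.25 and height equal to the gap between the curves at Q = 1.25, which is 121.75 - 79 = 42.75. DWL = (1/2)(14.25)(42.75) = 304.5938.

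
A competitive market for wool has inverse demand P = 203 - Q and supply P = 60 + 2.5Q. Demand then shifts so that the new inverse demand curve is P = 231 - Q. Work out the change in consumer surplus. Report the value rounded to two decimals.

Initial equilibrium: Q_0 = 40.8571, P_0 = 162.1429; CS_0 = (1/2)(40.8571)(40.8571) = 834.6531, PS_0 = (1/2)(40.8571)(102.1429) = 2086.6327.
New equilibrium: 231 - Q = 60 + 2.5Q gives Q_1 = 48.8571, P_1 = 182.1429; CS_1 = 1193.5102, PS_1 = 2983.7755.
Change in consumer surplus = 1193.5102 - 834.6531 = 358.8571.

358.86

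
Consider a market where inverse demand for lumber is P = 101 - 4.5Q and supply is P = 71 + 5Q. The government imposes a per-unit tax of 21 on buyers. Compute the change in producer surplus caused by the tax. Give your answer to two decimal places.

Without the tax, 101 - 4.5Q = 71 + 5Q so Q* = 3.1579 and P* = 86.7895.
A tax on buyers shifts demand down by 21: (101 - 21) - 4.5Q = 71 + 5Q, so Q_t = 0.9474. Buyers pay P_b = 96.7368; sellers receive P_s = P_b - 21 = 75.7368.
PS falls from (1/2)(3.1579)(15.7895) = 24.9307 to (1/2)(0.9474)(4.7368) = 2.2438, a change of -22.687.

-22.69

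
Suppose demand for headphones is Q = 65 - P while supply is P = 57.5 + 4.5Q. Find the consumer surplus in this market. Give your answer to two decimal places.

0.93

Rewriting demand in inverse form: P = 65 - Q.
Set 65 - Q = 57.5 + 4.5Q, which gives 7.5 = 5.5Q, so Q* = 1.3636 and P* = 65 - (1.3636) = 63.6364.
CS is the area between the demand curve and P* from 0 to Q*: (1/2)(1.3636)(1.3636) = 0.9298.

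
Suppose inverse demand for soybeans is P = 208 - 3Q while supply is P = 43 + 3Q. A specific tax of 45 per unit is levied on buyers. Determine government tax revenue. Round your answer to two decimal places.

Without the tax, 208 - 3Q = 43 + 3Q so Q* = 27.5 and P* = 125.5.
A tax on buyers shifts demand down by 45: (208 - 45) - 3Q = 43 + 3Q, so Q_t = 20. Buyers pay P_b = 148; sellers receive P_s = P_b - 45 = 103.
Tax revenue = t x Q_t = 45 x 20 = 900.

900.00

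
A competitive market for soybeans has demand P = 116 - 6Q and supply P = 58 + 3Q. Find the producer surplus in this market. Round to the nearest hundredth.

62.30

Set 116 - 6Q = 58 + 3Q, which gives 58 = 9Q, so Q* = 6.4444 and P* = 116 - 6(6.4444) = 77.3333.
PS is the area between P* and the supply curve from 0 to Q*: (1/2)(6.4444)(19.3333) = 62.2963.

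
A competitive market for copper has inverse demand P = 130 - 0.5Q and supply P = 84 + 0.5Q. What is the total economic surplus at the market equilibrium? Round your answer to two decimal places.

Setting demand equal to supply, 46 = 1Q, so Q* = 46 and P* = 107.
CS = (1/2)(46)(23) = 529 and PS = (1/2)(46)(23) = 529, so total surplus = 1058.

1058.00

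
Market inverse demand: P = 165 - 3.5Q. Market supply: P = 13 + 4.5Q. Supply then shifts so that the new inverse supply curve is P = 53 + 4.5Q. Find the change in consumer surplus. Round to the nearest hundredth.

-288.75

Initial equilibrium: Q_0 = 19, P_0 = 98.5; CS_0 = (1/2)(19)(66.5) = 631.75, PS_0 = (1/2)(19)(85.5) = 812.25.
New equilibrium: 165 - 3.5Q = 53 + 4.5Q gives Q_1 = 14, P_1 = 116; CS_1 = 343, PS_1 = 441.
Change in consumer surplus = 343 - 631.75 = -288.75.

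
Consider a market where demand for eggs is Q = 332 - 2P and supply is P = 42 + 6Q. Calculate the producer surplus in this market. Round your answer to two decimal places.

1091.79

Rewriting demand in inverse form: P = 166 - 0.5Q.
Set 166 - 0.5Q = 42 + 6Q, which gives 124 = 6.5Q, so Q* = 19.0769 and P* = 166 - 0.5(19.0769) = 156.4615.
PS is the area between P* and the supply curve from 0 to Q*: (1/2)(19.0769)(114.4615) = 1091.787.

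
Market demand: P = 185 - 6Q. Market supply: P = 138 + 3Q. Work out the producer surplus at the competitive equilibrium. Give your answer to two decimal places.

Equilibrium: 185 - 6Q = 138 + 3Q, so Q* = 5.2222 and P* = 153.6667.
The supply curve's price intercept is 138, so PS = (1/2)(Q*)(P* - 138) = (1/2)(5.2222)(15.6667) = 40.9074.

40.91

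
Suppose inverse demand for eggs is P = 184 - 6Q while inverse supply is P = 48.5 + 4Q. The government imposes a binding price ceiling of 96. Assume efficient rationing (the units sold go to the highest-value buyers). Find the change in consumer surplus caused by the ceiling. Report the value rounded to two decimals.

71.15

Without the control, 184 - 6Q = 48.5 + 4Q so Q* = 13.55 and P* = 102.7.
At P = 96, sellers supply (96 - 48.5)/4 = 11.875 while buyers want more, so the quantity traded is 11.875 at price 96.
CS goes from (1/2)(13.55)(81.3) = 550.8075 to 621.9531 (computed as (184 - 96)(11.875) - (1/2)(6)(11.875)^2), a change of 71.1456.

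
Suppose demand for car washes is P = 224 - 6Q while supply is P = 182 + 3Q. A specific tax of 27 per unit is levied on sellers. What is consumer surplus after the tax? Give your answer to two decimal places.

Without the tax, 224 - 6Q = 182 + 3Q so Q* = 4.6667 and P* = 196.
With the tax, sellers need 27 more per unit: 224 - 6Q = 182 + 3Q + 27, so Q_t = 1.6667. Buyers pay P_b = 214; sellers receive P_s = P_b - 27 = 187.
CS = (1/2)(Q_t)(224 - P_b) = (1/2)(1.6667)(10) = 8.3333.

8.33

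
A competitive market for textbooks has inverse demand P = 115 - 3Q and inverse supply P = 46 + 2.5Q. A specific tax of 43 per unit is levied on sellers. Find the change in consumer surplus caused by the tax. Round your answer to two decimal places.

Without the tax, 115 - 3Q = 46 + 2.5Q so Q* = 12.5455 and P* = 77.3636.
A tax on sellers shifts supply up by 43: 115 - 3Q = 46 + 2.5Q + 43, so Q_t = 4.7273. Buyers pay P_b = 100.8182; sellers receive P_s = P_b - 43 = 57.8182.
Consumers lose the trapezoid between P* and P_b out to Q_t plus the triangle from Q_t to Q*: change in CS = 33.5207 - 236.0826 = -202.562.

-202.56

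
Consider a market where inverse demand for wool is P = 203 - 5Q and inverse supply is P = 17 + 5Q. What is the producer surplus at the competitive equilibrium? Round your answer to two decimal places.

864.90

Equilibrium: 203 - 5Q = 17 + 5Q, so Q* = 18.6 and P* = 110.
Producer surplus is the triangle above supply below P*: (1/2)(18.6)(110 - 17) = (1/2)(18.6)(93) = 864.9.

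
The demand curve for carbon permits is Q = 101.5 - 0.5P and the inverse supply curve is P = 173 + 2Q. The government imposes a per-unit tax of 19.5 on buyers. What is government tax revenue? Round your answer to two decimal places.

Rewriting demand in inverse form: P = 203 - 2Q.
Pre-tax equilibrium: 203 - 2Q = 173 + 2Q gives Q* = 7.5, P* = 188.
A tax on buyers shifts demand down by 19.5: (203 - 19.5) - 2Q = 173 + 2Q, so Q_t = 2.625. Buyers pay P_b = 197.75; sellers receive P_s = P_b - 19.5 = 178.25.
Revenue is the tax times quantity traded: 19.5 x 2.625 = 51.1875.

51.19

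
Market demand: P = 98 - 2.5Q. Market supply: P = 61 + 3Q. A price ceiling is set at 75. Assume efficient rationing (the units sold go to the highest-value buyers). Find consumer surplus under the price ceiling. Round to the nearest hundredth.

Without the control, 98 - 2.5Q = 61 + 3Q so Q* = 6.7273 and P* = 81.1818.
At the ceiling price 75, quantity supplied is (75 - 61)/3 = 4.6667; supply is the short side, so Q = 4.6667 trades at P = 75.
The demand price at Q = 4.6667 is 86.3333. CS is the trapezoid between demand and 75 over [0, 4.6667]: (1/2)[(98 - 75) + (86.3333 - 75)](4.6667) = 80.1111.

80.11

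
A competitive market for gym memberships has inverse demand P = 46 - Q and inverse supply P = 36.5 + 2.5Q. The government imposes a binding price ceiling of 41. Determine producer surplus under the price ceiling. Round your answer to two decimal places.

4.05

Without the control, 46 - Q = 36.5 + 2.5Q so Q* = 2.7143 and P* = 43.2857.
At the ceiling price 41, quantity supplied is (41 - 36.5)/2.5 = 1.8; supply is the short side, so Q = 1.8 trades at P = 41.
PS is the triangle above supply below 41: (1/2)(1.8)(41 - 36.5) = 4.05.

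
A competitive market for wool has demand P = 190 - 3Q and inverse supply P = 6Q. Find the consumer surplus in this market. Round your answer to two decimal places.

Equilibrium: 190 - 3Q = 6Q, so Q* = 21.1111 and P* = 126.6667.
Consumer surplus is the triangle under demand above P*: (1/2)(21.1111)(190 - 126.6667) = (1/2)(21.1111)(63.3333) = 668.5185.

668.52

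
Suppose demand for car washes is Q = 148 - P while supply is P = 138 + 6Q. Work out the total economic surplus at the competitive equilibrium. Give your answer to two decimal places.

Rewriting demand in inverse form: P = 148 - Q.
Setting demand equal to supply, 10 = 7Q, so Q* = 1.4286 and P* = 146.5714.
CS = (1/2)(1.4286)(1.4286) = 1.0204 and PS = (1/2)(1.4286)(8.5714) = 6.1224, so total surplus = 7.1429.

7.14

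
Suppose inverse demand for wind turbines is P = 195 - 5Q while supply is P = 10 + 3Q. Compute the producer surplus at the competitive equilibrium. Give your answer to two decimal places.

Equilibrium: 195 - 5Q = 10 + 3Q, so Q* = 23.125 and P* = 79.375.
PS is the area between P* and the supply curve from 0 to Q*: (1/2)(23.125)(69.375) = 802.1484.

802.15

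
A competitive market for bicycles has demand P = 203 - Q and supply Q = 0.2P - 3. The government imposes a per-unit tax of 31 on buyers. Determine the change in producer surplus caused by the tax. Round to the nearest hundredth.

Rewriting supply in inverse form: P = 15 + 5Q.
Without the tax, 203 - Q = 15 + 5Q so Q* = 31.3333 and P* = 171.6667.
With the tax, buyers' net willingness to pay falls by 31: (203 - 31) - Q = 15 + 5Q, so Q_t = 26.1667. Buyers pay P_b = 176.8333; sellers receive P_s = P_b - 31 = 145.8333.
Producers lose the trapezoid between P_s and P* out to Q_t plus the triangle from Q_t to Q*: change in PS = 1711.7361 - 2454.4444 = -742.7083.

-742.71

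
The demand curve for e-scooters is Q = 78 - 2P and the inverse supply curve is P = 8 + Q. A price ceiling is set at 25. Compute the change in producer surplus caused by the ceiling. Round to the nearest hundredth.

-69.06

Rewriting demand in inverse form: P = 39 - 0.5Q.
Free-market equilibrium: 39 - 0.5Q = 8 + Q gives Q* = 20.6667, P* = 28.6667.
At the ceiling price 25, quantity supplied is (25 - 8)/1 = 17; supply is the short side, so Q = 17 trades at P = 25.
PS goes from (1/2)(20.6667)(20.6667) = 213.5556 to 144.5 (computed as (25 - 8)(17) - (1/2)(1)(17)^2), a change of -69.0556.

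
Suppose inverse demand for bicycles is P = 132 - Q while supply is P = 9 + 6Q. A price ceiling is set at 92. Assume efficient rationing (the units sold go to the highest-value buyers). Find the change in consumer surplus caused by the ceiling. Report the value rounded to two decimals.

Free-market equilibrium: 132 - Q = 9 + 6Q gives Q* = 17.5714, P* = 114.4286.
At the ceiling price 92, quantity supplied is (92 - 9)/6 = 13.8333; supply is the short side, so Q = 13.8333 trades at P = 92.
CS goes from (1/2)(17.5714)(17.5714) = 154.3776 to 457.6528 (computed as (132 - 92)(13.8333) - (1/2)(1)(13.8333)^2), a change of 303.2752.

303.28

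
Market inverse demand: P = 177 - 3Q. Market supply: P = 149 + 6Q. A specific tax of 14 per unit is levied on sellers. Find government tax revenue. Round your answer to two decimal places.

21.78

Pre-tax equilibrium: 177 - 3Q = 149 + 6Q gives Q* = 3.1111, P* = 167.6667.
A tax on sellers shifts supply up by 14: 177 - 3Q = 149 + 6Q + 14, so Q_t = 1.5556. Buyers pay P_b = 172.3333; sellers receive P_s = P_b - 14 = 158.3333.
Revenue is the tax times quantity traded: 14 x 1.5556 = 21.7778.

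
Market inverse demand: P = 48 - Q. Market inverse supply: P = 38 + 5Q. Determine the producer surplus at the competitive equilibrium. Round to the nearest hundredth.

6.94

Equilibrium: 48 - Q = 38 + 5Q, so Q* = 1.6667 and P* = 46.3333.
PS is the area between P* and the supply curve from 0 to Q*: (1/2)(1.6667)(8.3333) = 6.9444.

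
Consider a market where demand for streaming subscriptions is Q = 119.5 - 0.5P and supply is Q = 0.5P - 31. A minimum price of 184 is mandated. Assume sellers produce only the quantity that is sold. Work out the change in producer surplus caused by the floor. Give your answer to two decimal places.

Rewriting demand in inverse form: P = 239 - 2Q.
Rewriting supply in inverse form: P = 62 + 2Q.
Without the control, 239 - 2Q = 62 + 2Q so Q* = 44.25 and P* = 150.5.
At the floor price 184, quantity demanded is (239 - 184)/2 = 27.5; demand is the short side, so Q = 27.5 trades at P = 184.
PS goes from (1/2)(44.25)(88.5) = 1958.0625 to 2598.75 (computed as (184 - 62)(27.5) - (1/2)(2)(27.5)^2), a change of 640.6875.

640.69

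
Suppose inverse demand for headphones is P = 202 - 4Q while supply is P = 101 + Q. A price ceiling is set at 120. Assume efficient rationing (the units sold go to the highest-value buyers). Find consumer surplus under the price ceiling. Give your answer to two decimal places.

836.00

Without the control, 202 - 4Q = 101 + Q so Q* = 20.2 and P* = 121.2.
At the ceiling price 120, quantity supplied is (120 - 101)/1 = 19; supply is the short side, so Q = 19 trades at P = 120.
The demand price at Q = 19 is 126. CS is the trapezoid between demand and 120 over [0, 19]: (1/2)[(202 - 120) + (126 - 120)](19) = 836.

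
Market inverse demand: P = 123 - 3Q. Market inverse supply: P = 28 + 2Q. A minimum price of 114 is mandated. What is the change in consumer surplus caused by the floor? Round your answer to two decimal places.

-528.00

Free-market equilibrium: 123 - 3Q = 28 + 2Q gives Q* = 19, P* = 66.
At P = 114, buyers demand (123 - 114)/3 = 3 while sellers would supply more, so the quantity traded is 3 at price 114.
CS goes from (1/2)(19)(57) = 541.5 to 13.5 (computed as (123 - 114)(3) - (1/2)(3)(3)^2), a change of -528.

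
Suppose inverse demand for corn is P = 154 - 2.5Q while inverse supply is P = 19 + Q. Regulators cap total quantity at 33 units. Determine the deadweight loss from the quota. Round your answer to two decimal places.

54.32

Unrestricted equilibrium: Q* = (154 - 19)/(2.5 + 1) = 38.5714.
At Q = 33 the demand price is 154 - 2.5(33) = 71.5 and the supply price is 19 + (33) = 52.
Deadweight loss is the triangle between the curves from 33 to 38.5714: (1/2)(71.5 - 52)(38.5714 - 33) = 54.3214.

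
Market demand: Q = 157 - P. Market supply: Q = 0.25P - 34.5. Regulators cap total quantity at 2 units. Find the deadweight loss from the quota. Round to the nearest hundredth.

Rewriting demand in inverse form: P = 157 - Q.
Rewriting supply in inverse form: P = 138 + 4Q.
Unrestricted equilibrium: Q* = (157 - 138)/(1 + 4) = 3.8.
At Q = 2 the demand price is 157 - (2) = 155 and the supply price is 138 + 4(2) = 146.
DWL = (1/2)(gap between curves at 2) x (Q* - 2) = (1/2)(9)(1.8) = 8.1.

8.10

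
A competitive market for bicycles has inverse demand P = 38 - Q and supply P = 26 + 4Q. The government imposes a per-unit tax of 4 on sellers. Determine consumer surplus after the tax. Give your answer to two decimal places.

Without the tax, 38 - Q = 26 + 4Q so Q* = 2.4 and P* = 35.6.
With the tax, sellers need 4 more per unit: 38 - Q = 26 + 4Q + 4, so Q_t = 1.6. Buyers pay P_b = 36.4; sellers receive P_s = P_b - 4 = 32.4.
Consumer surplus is the triangle under demand above P_b: (1/2)(1.6)(38 - 36.4) = 1.28.

1.28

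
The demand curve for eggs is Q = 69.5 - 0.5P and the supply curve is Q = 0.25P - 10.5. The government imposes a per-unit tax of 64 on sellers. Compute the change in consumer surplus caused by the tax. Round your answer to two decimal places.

-231.11

Rewriting demand in inverse form: P = 139 - 2Q.
Rewriting supply in inverse form: P = 42 + 4Q.
Without the tax, 139 - 2Q = 42 + 4Q so Q* = 16.1667 and P* = 106.6667.
A tax on sellers shifts supply up by 64: 139 - 2Q = 42 + 4Q + 64, so Q_t = 5.5. Buyers pay P_b = 128; sellers receive P_s = P_b - 64 = 64.
Consumers lose the trapezoid between P* and P_b out to Q_t plus the triangle from Q_t to Q*: change in CS = 30.25 - 261.3611 = -231.1111.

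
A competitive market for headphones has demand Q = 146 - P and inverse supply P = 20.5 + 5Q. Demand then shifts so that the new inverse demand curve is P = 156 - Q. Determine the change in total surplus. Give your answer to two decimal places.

217.50

Rewriting demand in inverse form: P = 146 - Q.
Initial equilibrium: Q_0 = 20.9167, P_0 = 125.0833; CS_0 = (1/2)(20.9167)(20.9167) = 218.7535, PS_0 = (1/2)(20.9167)(104.5833) = 1093.7674.
New equilibrium: 156 - Q = 20.5 + 5Q gives Q_1 = 22.5833, P_1 = 133.4167; CS_1 = 255.0035, PS_1 = 1275.0174.
Change in total surplus = (255.0035 + 1275.0174) - (218.7535 + 1093.7674) = 217.5.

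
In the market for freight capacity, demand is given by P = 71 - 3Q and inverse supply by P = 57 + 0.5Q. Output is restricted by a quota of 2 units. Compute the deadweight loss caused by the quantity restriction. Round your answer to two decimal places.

7.00

Without the quota, 71 - 3Q = 57 + 0.5Q gives Q* = 4.
At Q = 2 the demand price is 71 - 3(2) = 65 and the supply price is 57 + 0.5(2) = 58.
Deadweight loss is the triangle between the curves from 2 to 4: (1/2)(65 - 58)(4 - 2) = 7.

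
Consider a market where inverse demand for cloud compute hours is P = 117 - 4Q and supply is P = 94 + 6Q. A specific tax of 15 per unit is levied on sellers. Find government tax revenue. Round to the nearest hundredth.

12.00

Without the tax, 117 - 4Q = 94 + 6Q so Q* = 2.3 and P* = 107.8.
With the tax, sellers need 15 more per unit: 117 - 4Q = 94 + 6Q + 15, so Q_t = 0.8. Buyers pay P_b = 113.8; sellers receive P_s = P_b - 15 = 98.8.
Tax revenue = t x Q_t = 15 x 0.8 = 12.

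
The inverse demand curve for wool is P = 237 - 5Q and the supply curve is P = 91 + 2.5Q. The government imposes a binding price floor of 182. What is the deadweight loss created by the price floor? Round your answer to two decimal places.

268.82

Free-market equilibrium: 237 - 5Q = 91 + 2.5Q gives Q* = 19.4667, P* = 139.6667.
At the floor price 182, quantity demanded is (237 - 182)/5 = 11; demand is the short side, so Q = 11 trades at P = 182.
At Q = 11 the demand price is 182 and the supply price is 118.5. Deadweight loss is the triangle between the curves from 11 to 19.4667: (1/2)(182 - 118.5)(19.4667 - 11) = 268.8167.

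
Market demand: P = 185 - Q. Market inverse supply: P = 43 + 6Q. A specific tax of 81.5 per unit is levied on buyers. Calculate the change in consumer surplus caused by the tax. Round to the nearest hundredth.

Pre-tax equilibrium: 185 - Q = 43 + 6Q gives Q* = 20.2857, P* = 164.7143.
A tax on buyers shifts demand down by 81.5: (185 - 81.5) - Q = 43 + 6Q, so Q_t = 8.6429. Buyers pay P_b = 176.3571; sellers receive P_s = P_b - 81.5 = 94.8571.
Consumers lose the trapezoid between P* and P_b out to Q_t plus the triangle from Q_t to Q*: change in CS = 37.3495 - 205.7551 = -168.4056.

-168.41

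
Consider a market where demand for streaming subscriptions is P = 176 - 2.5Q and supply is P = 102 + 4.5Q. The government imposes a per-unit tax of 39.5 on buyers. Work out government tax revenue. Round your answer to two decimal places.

Without the tax, 176 - 2.5Q = 102 + 4.5Q so Q* = 10.5714 and P* = 149.5714.
A tax on buyers shifts demand down by 39.5: (176 - 39.5) - 2.5Q = 102 + 4.5Q, so Q_t = 4.9286. Buyers pay P_b = 163.6786; sellers receive P_s = P_b - 39.5 = 124.1786.
Tax revenue = t x Q_t = 39.5 x 4.9286 = 194.6786.

194.68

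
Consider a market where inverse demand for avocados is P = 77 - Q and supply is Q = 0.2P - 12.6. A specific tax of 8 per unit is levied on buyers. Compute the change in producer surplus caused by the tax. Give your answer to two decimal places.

-11.11

Rewriting supply in inverse form: P = 63 + 5Q.
Without the tax, 77 - Q = 63 + 5Q so Q* = 2.3333 and P* = 74.6667.
A tax on buyers shifts demand down by 8: (77 - 8) - Q = 63 + 5Q, so Q_t = 1. Buyers pay P_b = 76; sellers receive P_s = P_b - 8 = 68.
Producers lose the trapezoid between P_s and P* out to Q_t plus the triangle from Q_t to Q*: change in PS = 2.5 - 13.6111 = -11.1111.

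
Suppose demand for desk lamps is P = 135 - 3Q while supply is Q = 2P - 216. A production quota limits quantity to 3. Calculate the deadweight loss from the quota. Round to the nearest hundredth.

Rewriting supply in inverse form: P = 108 + 0.5Q.
Without the quota, 135 - 3Q = 108 + 0.5Q gives Q* = 7.7143.
At Q = 3 the demand price is 135 - 3(3) = 126 and the supply price is 108 + 0.5(3) = 109.5.
Deadweight loss is the triangle between the curves from 3 to 7.7143: (1/2)(126 - 109.5)(7.7143 - 3) = 38.8929.

38.89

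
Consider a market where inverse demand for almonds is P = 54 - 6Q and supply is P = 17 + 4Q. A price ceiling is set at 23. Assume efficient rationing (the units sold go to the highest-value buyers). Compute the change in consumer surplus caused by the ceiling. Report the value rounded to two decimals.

-1.32

Without the control, 54 - 6Q = 17 + 4Q so Q* = 3.7 and P* = 31.8.
At P = 23, sellers supply (23 - 17)/4 = 1.5 while buyers want more, so the quantity traded is 1.5 at price 23.
CS goes from (1/2)(3.7)(22.2) = 41.07 to 39.75 (computed as (54 - 23)(1.5) - (1/2)(6)(1.5)^2), a change of -1.32.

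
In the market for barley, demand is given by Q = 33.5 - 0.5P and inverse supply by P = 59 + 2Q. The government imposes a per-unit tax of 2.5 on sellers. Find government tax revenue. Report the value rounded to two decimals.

Rewriting demand in inverse form: P = 67 - 2Q.
Pre-tax equilibrium: 67 - 2Q = 59 + 2Q gives Q* = 2, P* = 63.
A tax on sellers shifts supply up by 2.5: 67 - 2Q = 59 + 2Q + 2.5, so Q_t = 1.375. Buyers pay P_b = 64.25; sellers receive P_s = P_b - 2.5 = 61.75.
Revenue is the tax times quantity traded: 2.5 x 1.375 = 3.4375.

3.44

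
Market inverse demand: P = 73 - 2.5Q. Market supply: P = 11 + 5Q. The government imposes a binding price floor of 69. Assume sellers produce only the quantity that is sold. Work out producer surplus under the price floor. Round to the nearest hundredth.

Free-market equilibrium: 73 - 2.5Q = 11 + 5Q gives Q* = 8.2667, P* = 52.3333.
At P = 69, buyers demand (73 - 69)/2.5 = 1.6 while sellers would supply more, so the quantity traded is 1.6 at price 69.
The supply price at Q = 1.6 is 19. PS is the trapezoid between 69 and supply over [0, 1.6]: (1/2)[(69 - 11) + (69 - 19)](1.6) = 86.4.

86.40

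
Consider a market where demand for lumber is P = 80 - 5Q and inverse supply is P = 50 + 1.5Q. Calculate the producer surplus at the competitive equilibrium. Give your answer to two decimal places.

Equilibrium: 80 - 5Q = 50 + 1.5Q, so Q* = 4.6154 and P* = 56.9231.
Producer surplus is the triangle above supply below P*: (1/2)(4.6154)(56.9231 - 50) = (1/2)(4.6154)(6.9231) = 15.9763.

15.98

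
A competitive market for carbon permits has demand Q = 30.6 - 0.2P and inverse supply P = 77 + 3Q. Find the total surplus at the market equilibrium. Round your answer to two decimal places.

Rewriting demand in inverse form: P = 153 - 5Q.
Setting demand equal to supply, 76 = 8Q, so Q* = 9.5 and P* = 105.5.
Total surplus is the full triangle between the curves from 0 to Q*: (1/2)(9.5)(153 - 77) = 361.

361.00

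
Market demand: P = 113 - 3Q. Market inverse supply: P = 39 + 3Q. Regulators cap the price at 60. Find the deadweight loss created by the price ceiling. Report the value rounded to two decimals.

Free-market equilibrium: 113 - 3Q = 39 + 3Q gives Q* = 12.3333, P* = 76.
At the ceiling price 60, quantity supplied is (60 - 39)/3 = 7; supply is the short side, so Q = 7 trades at P = 60.
At Q = 7 the demand price is 92 and the supply price is 60. Deadweight loss is the triangle between the curves from 7 to 12.3333: (1/2)(92 - 60)(12.3333 - 7) = 85.3333.

85.33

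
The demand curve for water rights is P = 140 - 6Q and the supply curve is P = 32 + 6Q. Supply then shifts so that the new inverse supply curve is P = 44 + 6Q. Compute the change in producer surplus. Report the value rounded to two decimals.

Initial equilibrium: Q_0 = 9, P_0 = 86; CS_0 = (1/2)(9)(54) = 243, PS_0 = (1/2)(9)(54) = 243.
New equilibrium: 140 - 6Q = 44 + 6Q gives Q_1 = 8, P_1 = 92; CS_1 = 192, PS_1 = 192.
Change in producer surplus = 192 - 243 = -51.

-51.00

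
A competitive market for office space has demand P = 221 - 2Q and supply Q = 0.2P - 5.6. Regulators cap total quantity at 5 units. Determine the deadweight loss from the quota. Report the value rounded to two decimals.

1783.14

Rewriting supply in inverse form: P = 28 + 5Q.
Unrestricted equilibrium: Q* = (221 - 28)/(2 + 5) = 27.5714.
At Q = 5 the demand price is 221 - 2(5) = 211 and the supply price is 28 + 5(5) = 53.
DWL = (1/2)(gap between curves at 5) x (Q* - 5) = (1/2)(158)(22.5714) = 1783.1429.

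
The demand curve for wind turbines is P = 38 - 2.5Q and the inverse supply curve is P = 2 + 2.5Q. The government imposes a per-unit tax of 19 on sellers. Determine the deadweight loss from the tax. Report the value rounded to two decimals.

36.10

Pre-tax equilibrium: 38 - 2.5Q = 2 + 2.5Q gives Q* = 7.2, P* = 20.
A tax on sellers shifts supply up by 19: 38 - 2.5Q = 2 + 2.5Q + 19, so Q_t = 3.4. Buyers pay P_b = 29.5; sellers receive P_s = P_b - 19 = 10.5.
Deadweight loss is the triangle between the curves from Q_t to Q*: (1/2)(7.2 - 3.4)(19) = 36.1.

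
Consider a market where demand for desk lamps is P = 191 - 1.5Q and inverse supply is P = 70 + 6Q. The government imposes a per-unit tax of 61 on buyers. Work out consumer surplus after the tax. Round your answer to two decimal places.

Without the tax, 191 - 1.5Q = 70 + 6Q so Q* = 16.1333 and P* = 166.8.
With the tax, buyers' net willingness to pay falls by 61: (191 - 61) - 1.5Q = 70 + 6Q, so Q_t = 8. Buyers pay P_b = 179; sellers receive P_s = P_b - 61 = 118.
CS = (1/2)(Q_t)(191 - P_b) = (1/2)(8)(12) = 48.

48.00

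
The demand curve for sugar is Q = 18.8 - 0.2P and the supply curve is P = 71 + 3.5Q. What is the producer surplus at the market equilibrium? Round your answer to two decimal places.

12.81

Rewriting demand in inverse form: P = 94 - 5Q.
Set 94 - 5Q = 71 + 3.5Q, which gives 23 = 8.5Q, so Q* = 2.7059 and P* = 94 - 5(2.7059) = 80.4706.
The supply curve's price intercept is 71, so PS = (1/2)(Q*)(P* - 71) = (1/2)(2.7059)(9.4706) = 12.8131.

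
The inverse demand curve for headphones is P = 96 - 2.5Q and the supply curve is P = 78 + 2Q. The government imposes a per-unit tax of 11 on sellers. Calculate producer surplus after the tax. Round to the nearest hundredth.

Pre-tax equilibrium: 96 - 2.5Q = 78 + 2Q gives Q* = 4, P* = 86.
With the tax, sellers need 11 more per unit: 96 - 2.5Q = 78 + 2Q + 11, so Q_t = 1.5556. Buyers pay P_b = 92.1111; sellers receive P_s = P_b - 11 = 81.1111.
PS = (1/2)(Q_t)(P_s - 78) = (1/2)(1.5556)(3.1111) = 2.4198.

2.42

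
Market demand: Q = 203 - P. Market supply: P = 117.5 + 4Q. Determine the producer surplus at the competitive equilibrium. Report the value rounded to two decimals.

Rewriting demand in inverse form: P = 203 - Q.
Set 203 - Q = 117.5 + 4Q, which gives 85.5 = 5Q, so Q* = 17.1 and P* = 203 - (17.1) = 185.9.
Producer surplus is the triangle above supply below P*: (1/2)(17.1)(185.9 - 117.5) = (1/2)(17.1)(68.4) = 584.82.

584.82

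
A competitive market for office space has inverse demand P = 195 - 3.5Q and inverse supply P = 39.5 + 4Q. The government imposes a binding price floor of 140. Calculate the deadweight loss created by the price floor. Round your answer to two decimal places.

94.47

Free-market equilibrium: 195 - 3.5Q = 39.5 + 4Q gives Q* = 20.7333, P* = 122.4333.
At P = 140, buyers demand (195 - 140)/3.5 = 15.7143 while sellers would supply more, so the quantity traded is 15.7143 at price 140.
At Q = 15.7143 the demand price is 140 and the supply price is 102.3571. Deadweight loss is the triangle between the curves from 15.7143 to 20.7333: (1/2)(140 - 102.3571)(20.7333 - 15.7143) = 94.4656.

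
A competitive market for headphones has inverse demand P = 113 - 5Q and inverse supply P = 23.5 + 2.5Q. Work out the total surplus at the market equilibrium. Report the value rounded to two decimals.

Equilibrium: 113 - 5Q = 23.5 + 2.5Q, so Q* = 11.9333 and P* = 53.3333.
Total surplus is the full triangle between the curves from 0 to Q*: (1/2)(11.9333)(113 - 23.5) = 534.0167.

534.02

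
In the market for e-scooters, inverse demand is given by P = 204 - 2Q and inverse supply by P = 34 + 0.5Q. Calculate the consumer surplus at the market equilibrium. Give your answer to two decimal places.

4624.00

Set 204 - 2Q = 34 + 0.5Q, which gives 170 = 2.5Q, so Q* = 68 and P* = 204 - 2(68) = 68.
The demand choke price is 204, so CS = (1/2)(Q*)(204 - P*) = (1/2)(68)(136) = 4624.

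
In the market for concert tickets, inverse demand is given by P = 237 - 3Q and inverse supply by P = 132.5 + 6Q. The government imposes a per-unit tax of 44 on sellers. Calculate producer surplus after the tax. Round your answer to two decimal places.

Pre-tax equilibrium: 237 - 3Q = 132.5 + 6Q gives Q* = 11.6111, P* = 202.1667.
A tax on sellers shifts supply up by 44: 237 - 3Q = 132.5 + 6Q + 44, so Q_t = 6.7222. Buyers pay P_b = 216.8333; sellers receive P_s = P_b - 44 = 172.8333.
Producer surplus is the triangle above supply below P_s: (1/2)(6.7222)(172.8333 - 132.5) = 135.5648.

135.56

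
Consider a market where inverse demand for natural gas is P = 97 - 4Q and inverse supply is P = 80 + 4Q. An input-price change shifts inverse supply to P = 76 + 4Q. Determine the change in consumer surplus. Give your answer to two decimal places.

Initial equilibrium: Q_0 = 2.125, P_0 = 88.5; CS_0 = (1/2)(2.125)(8.5) = 9.0312, PS_0 = (1/2)(2.125)(8.5) = 9.0312.
New equilibrium: 97 - 4Q = 76 + 4Q gives Q_1 = 2.625, P_1 = 86.5; CS_1 = 13.7812, PS_1 = 13.7812.
Change in consumer surplus = 13.7812 - 9.0312 = 4.75.

4.75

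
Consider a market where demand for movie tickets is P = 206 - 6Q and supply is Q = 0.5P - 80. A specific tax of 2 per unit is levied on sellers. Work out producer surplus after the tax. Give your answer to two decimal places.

Rewriting supply in inverse form: P = 160 + 2Q.
Without the tax, 206 - 6Q = 160 + 2Q so Q* = 5.75 and P* = 171.5.
A tax on sellers shifts supply up by 2: 206 - 6Q = 160 + 2Q + 2, so Q_t = 5.5. Buyers pay P_b = 173; sellers receive P_s = P_b - 2 = 171.
PS = (1/2)(Q_t)(P_s - 160) = (1/2)(5.5)(11) = 30.25.

30.25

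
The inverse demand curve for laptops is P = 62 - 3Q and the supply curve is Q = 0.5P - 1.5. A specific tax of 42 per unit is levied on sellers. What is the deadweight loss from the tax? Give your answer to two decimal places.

176.40

Rewriting supply in inverse form: P = 3 + 2Q.
Pre-tax equilibrium: 62 - 3Q = 3 + 2Q gives Q* = 11.8, P* = 26.6.
A tax on sellers shifts supply up by 42: 62 - 3Q = 3 + 2Q + 42, so Q_t = 3.4. Buyers pay P_b = 51.8; sellers receive P_s = P_b - 42 = 9.8.
The welfare triangle lost has base Q* - Q_t = 8.4 and height t = 42, so DWL = (1/2)(8.4)(42) = 176.4.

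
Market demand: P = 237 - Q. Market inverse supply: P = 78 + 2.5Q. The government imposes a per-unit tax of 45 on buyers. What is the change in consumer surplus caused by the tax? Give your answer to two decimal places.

-501.43

Pre-tax equilibrium: 237 - Q = 78 + 2.5Q gives Q* = 45.4286, P* = 191.5714.
With the tax, buyers' net willingness to pay falls by 45: (237 - 45) - Q = 78 + 2.5Q, so Q_t = 32.5714. Buyers pay P_b = 204.4286; sellers receive P_s = P_b - 45 = 159.4286.
Consumers lose the trapezoid between P* and P_b out to Q_t plus the triangle from Q_t to Q*: change in CS = 530.449 - 1031.8776 = -501.4286.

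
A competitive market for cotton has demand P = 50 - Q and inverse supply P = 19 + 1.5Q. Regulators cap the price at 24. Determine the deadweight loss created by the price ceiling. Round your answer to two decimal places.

102.76

Without the control, 50 - Q = 19 + 1.5Q so Q* = 12.4 and P* = 37.6.
At P = 24, sellers supply (24 - 19)/1.5 = 3.3333 while buyers want more, so the quantity traded is 3.3333 at price 24.
At Q = 3.3333 the demand price is 46.6667 and the supply price is 24. Deadweight loss is the triangle between the curves from 3.3333 to 12.4: (1/2)(46.6667 - 24)(12.4 - 3.3333) = 102.7556.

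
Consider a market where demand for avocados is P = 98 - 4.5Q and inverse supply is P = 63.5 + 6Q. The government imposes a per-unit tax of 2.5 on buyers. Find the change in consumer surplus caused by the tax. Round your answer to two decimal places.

Without the tax, 98 - 4.5Q = 63.5 + 6Q so Q* = 3.2857 and P* = 83.2143.
A tax on buyers shifts demand down by 2.5: (98 - 2.5) - 4.5Q = 63.5 + 6Q, so Q_t = 3.0476. Buyers pay P_b = 84.2857; sellers receive P_s = P_b - 2.5 = 81.7857.
CS falls from (1/2)(3.2857)(14.7857) = 24.2908 to (1/2)(3.0476)(13.7143) = 20.898, a change of -3.3929.

-3.39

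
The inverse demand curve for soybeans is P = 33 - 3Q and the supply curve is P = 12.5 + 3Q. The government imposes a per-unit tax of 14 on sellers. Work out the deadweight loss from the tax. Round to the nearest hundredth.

Without the tax, 33 - 3Q = 12.5 + 3Q so Q* = 3.4167 and P* = 22.75.
With the tax, sellers need 14 more per unit: 33 - 3Q = 12.5 + 3Q + 14, so Q_t = 1.0833. Buyers pay P_b = 29.75; sellers receive P_s = P_b - 14 = 15.75.
The welfare triangle lost has base Q* - Q_t = 2.3333 and height t = 14, so DWL = (1/2)(2.3333)(14) = 16.3333.

16.33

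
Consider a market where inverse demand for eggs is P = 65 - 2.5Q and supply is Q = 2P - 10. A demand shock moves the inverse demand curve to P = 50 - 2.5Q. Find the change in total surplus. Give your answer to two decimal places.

-262.50

Rewriting supply in inverse form: P = 5 + 0.5Q.
Initial equilibrium: Q_0 = 20, P_0 = 15; CS_0 = (1/2)(20)(50) = 500, PS_0 = (1/2)(20)(10) = 100.
New equilibrium: 50 - 2.5Q = 5 + 0.5Q gives Q_1 = 15, P_1 = 12.5; CS_1 = 281.25, PS_1 = 56.25.
Change in total surplus = (281.25 + 56.25) - (500 + 100) = -262.5.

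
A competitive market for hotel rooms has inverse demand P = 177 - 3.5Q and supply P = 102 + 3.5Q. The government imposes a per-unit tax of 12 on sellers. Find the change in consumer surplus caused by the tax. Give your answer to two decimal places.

-59.14

Pre-tax equilibrium: 177 - 3.5Q = 102 + 3.5Q gives Q* = 10.7143, P* = 139.5.
A tax on sellers shifts supply up by 12: 177 - 3.5Q = 102 + 3.5Q + 12, so Q_t = 9. Buyers pay P_b = 145.5; sellers receive P_s = P_b - 12 = 133.5.
Consumers lose the trapezoid between P* and P_b out to Q_t plus the triangle from Q_t to Q*: change in CS = 141.75 - 200.8929 = -59.1429.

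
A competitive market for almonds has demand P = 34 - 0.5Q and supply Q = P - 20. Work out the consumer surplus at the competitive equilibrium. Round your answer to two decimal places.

Rewriting supply in inverse form: P = 20 + Q.
Setting demand equal to supply, 14 = 1.5Q, so Q* = 9.3333 and P* = 29.3333.
The demand choke price is 34, so CS = (1/2)(Q*)(34 - P*) = (1/2)(9.3333)(4.6667) = 21.7778.

21.78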